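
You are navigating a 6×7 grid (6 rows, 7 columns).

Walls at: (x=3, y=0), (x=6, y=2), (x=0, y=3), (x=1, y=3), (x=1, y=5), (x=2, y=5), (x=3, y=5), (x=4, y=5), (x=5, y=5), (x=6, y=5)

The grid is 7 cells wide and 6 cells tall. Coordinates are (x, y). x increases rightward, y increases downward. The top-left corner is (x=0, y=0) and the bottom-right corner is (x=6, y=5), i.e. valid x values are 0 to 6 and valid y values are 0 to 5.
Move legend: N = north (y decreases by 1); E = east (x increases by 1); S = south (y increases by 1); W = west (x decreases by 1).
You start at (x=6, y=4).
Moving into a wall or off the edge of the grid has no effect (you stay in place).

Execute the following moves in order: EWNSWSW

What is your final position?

Answer: Final position: (x=3, y=4)

Derivation:
Start: (x=6, y=4)
  E (east): blocked, stay at (x=6, y=4)
  W (west): (x=6, y=4) -> (x=5, y=4)
  N (north): (x=5, y=4) -> (x=5, y=3)
  S (south): (x=5, y=3) -> (x=5, y=4)
  W (west): (x=5, y=4) -> (x=4, y=4)
  S (south): blocked, stay at (x=4, y=4)
  W (west): (x=4, y=4) -> (x=3, y=4)
Final: (x=3, y=4)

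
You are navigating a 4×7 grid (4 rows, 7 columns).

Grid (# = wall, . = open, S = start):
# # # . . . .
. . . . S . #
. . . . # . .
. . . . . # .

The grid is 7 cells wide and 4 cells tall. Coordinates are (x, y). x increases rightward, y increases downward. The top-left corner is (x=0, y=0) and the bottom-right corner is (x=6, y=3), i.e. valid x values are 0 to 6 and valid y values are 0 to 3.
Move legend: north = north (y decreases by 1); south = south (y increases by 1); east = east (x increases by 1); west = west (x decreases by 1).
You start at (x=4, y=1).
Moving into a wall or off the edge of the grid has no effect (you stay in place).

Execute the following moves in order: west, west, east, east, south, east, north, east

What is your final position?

Answer: Final position: (x=6, y=0)

Derivation:
Start: (x=4, y=1)
  west (west): (x=4, y=1) -> (x=3, y=1)
  west (west): (x=3, y=1) -> (x=2, y=1)
  east (east): (x=2, y=1) -> (x=3, y=1)
  east (east): (x=3, y=1) -> (x=4, y=1)
  south (south): blocked, stay at (x=4, y=1)
  east (east): (x=4, y=1) -> (x=5, y=1)
  north (north): (x=5, y=1) -> (x=5, y=0)
  east (east): (x=5, y=0) -> (x=6, y=0)
Final: (x=6, y=0)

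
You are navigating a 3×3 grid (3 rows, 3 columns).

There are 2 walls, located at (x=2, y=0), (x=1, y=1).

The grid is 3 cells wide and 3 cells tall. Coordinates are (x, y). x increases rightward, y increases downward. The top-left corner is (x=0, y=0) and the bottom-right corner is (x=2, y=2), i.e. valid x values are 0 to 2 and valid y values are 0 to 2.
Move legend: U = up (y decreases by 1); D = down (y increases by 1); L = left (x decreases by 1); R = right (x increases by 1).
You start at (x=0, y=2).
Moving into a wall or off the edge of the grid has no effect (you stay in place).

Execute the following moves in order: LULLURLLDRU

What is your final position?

Start: (x=0, y=2)
  L (left): blocked, stay at (x=0, y=2)
  U (up): (x=0, y=2) -> (x=0, y=1)
  L (left): blocked, stay at (x=0, y=1)
  L (left): blocked, stay at (x=0, y=1)
  U (up): (x=0, y=1) -> (x=0, y=0)
  R (right): (x=0, y=0) -> (x=1, y=0)
  L (left): (x=1, y=0) -> (x=0, y=0)
  L (left): blocked, stay at (x=0, y=0)
  D (down): (x=0, y=0) -> (x=0, y=1)
  R (right): blocked, stay at (x=0, y=1)
  U (up): (x=0, y=1) -> (x=0, y=0)
Final: (x=0, y=0)

Answer: Final position: (x=0, y=0)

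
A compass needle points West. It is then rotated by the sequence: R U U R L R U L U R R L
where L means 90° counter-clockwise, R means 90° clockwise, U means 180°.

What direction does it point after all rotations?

Answer: Final heading: East

Derivation:
Start: West
  R (right (90° clockwise)) -> North
  U (U-turn (180°)) -> South
  U (U-turn (180°)) -> North
  R (right (90° clockwise)) -> East
  L (left (90° counter-clockwise)) -> North
  R (right (90° clockwise)) -> East
  U (U-turn (180°)) -> West
  L (left (90° counter-clockwise)) -> South
  U (U-turn (180°)) -> North
  R (right (90° clockwise)) -> East
  R (right (90° clockwise)) -> South
  L (left (90° counter-clockwise)) -> East
Final: East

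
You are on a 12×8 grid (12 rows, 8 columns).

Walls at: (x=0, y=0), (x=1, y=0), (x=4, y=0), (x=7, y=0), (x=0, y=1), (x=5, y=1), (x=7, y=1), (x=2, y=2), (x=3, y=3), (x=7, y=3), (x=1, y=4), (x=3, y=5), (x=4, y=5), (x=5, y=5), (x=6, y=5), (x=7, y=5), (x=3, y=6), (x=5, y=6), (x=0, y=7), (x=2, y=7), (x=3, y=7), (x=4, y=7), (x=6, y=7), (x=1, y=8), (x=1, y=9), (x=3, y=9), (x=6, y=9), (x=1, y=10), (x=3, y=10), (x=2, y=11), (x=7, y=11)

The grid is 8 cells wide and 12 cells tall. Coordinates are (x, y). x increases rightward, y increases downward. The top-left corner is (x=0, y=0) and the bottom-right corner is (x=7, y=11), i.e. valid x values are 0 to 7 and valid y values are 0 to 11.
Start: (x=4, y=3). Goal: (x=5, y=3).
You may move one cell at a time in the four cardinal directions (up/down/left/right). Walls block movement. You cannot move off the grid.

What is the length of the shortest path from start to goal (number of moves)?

BFS from (x=4, y=3) until reaching (x=5, y=3):
  Distance 0: (x=4, y=3)
  Distance 1: (x=4, y=2), (x=5, y=3), (x=4, y=4)  <- goal reached here
One shortest path (1 moves): (x=4, y=3) -> (x=5, y=3)

Answer: Shortest path length: 1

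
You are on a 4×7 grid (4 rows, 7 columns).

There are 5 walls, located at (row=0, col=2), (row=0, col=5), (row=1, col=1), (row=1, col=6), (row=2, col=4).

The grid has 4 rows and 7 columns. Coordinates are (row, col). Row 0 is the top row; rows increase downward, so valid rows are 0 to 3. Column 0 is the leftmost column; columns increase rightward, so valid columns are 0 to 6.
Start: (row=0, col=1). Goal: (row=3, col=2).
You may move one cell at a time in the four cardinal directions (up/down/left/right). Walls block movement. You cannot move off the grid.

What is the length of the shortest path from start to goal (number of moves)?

BFS from (row=0, col=1) until reaching (row=3, col=2):
  Distance 0: (row=0, col=1)
  Distance 1: (row=0, col=0)
  Distance 2: (row=1, col=0)
  Distance 3: (row=2, col=0)
  Distance 4: (row=2, col=1), (row=3, col=0)
  Distance 5: (row=2, col=2), (row=3, col=1)
  Distance 6: (row=1, col=2), (row=2, col=3), (row=3, col=2)  <- goal reached here
One shortest path (6 moves): (row=0, col=1) -> (row=0, col=0) -> (row=1, col=0) -> (row=2, col=0) -> (row=2, col=1) -> (row=2, col=2) -> (row=3, col=2)

Answer: Shortest path length: 6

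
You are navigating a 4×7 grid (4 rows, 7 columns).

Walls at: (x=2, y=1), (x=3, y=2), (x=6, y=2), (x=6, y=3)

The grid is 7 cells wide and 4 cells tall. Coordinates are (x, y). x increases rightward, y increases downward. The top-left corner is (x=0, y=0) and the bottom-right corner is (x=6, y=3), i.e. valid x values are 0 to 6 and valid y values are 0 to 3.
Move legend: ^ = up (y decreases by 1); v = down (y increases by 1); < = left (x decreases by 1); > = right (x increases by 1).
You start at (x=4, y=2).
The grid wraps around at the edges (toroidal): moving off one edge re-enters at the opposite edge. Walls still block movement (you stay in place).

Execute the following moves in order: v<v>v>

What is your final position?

Start: (x=4, y=2)
  v (down): (x=4, y=2) -> (x=4, y=3)
  < (left): (x=4, y=3) -> (x=3, y=3)
  v (down): (x=3, y=3) -> (x=3, y=0)
  > (right): (x=3, y=0) -> (x=4, y=0)
  v (down): (x=4, y=0) -> (x=4, y=1)
  > (right): (x=4, y=1) -> (x=5, y=1)
Final: (x=5, y=1)

Answer: Final position: (x=5, y=1)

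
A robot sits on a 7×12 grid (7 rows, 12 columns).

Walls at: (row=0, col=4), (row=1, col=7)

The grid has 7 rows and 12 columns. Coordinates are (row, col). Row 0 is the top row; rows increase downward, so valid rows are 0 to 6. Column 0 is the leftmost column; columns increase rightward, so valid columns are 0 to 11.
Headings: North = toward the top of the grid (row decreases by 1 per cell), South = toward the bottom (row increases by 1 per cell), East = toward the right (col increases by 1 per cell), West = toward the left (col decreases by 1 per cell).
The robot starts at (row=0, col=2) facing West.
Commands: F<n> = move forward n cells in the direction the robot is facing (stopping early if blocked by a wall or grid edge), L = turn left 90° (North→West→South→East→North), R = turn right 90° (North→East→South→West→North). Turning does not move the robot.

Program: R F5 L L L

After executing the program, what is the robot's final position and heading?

Answer: Final position: (row=0, col=2), facing East

Derivation:
Start: (row=0, col=2), facing West
  R: turn right, now facing North
  F5: move forward 0/5 (blocked), now at (row=0, col=2)
  L: turn left, now facing West
  L: turn left, now facing South
  L: turn left, now facing East
Final: (row=0, col=2), facing East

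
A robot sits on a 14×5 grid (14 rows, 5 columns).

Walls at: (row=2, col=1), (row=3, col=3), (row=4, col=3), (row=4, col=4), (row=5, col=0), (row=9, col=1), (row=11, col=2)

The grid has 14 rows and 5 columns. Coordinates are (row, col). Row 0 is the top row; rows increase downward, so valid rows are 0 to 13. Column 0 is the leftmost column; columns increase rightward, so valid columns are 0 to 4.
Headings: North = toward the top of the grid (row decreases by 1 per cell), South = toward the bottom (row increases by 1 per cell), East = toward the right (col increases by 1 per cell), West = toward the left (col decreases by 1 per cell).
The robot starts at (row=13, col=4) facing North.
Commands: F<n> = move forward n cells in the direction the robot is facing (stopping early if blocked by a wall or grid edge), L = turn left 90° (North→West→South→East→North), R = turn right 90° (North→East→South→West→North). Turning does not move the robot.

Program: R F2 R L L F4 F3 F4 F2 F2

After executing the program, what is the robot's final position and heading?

Answer: Final position: (row=5, col=4), facing North

Derivation:
Start: (row=13, col=4), facing North
  R: turn right, now facing East
  F2: move forward 0/2 (blocked), now at (row=13, col=4)
  R: turn right, now facing South
  L: turn left, now facing East
  L: turn left, now facing North
  F4: move forward 4, now at (row=9, col=4)
  F3: move forward 3, now at (row=6, col=4)
  F4: move forward 1/4 (blocked), now at (row=5, col=4)
  F2: move forward 0/2 (blocked), now at (row=5, col=4)
  F2: move forward 0/2 (blocked), now at (row=5, col=4)
Final: (row=5, col=4), facing North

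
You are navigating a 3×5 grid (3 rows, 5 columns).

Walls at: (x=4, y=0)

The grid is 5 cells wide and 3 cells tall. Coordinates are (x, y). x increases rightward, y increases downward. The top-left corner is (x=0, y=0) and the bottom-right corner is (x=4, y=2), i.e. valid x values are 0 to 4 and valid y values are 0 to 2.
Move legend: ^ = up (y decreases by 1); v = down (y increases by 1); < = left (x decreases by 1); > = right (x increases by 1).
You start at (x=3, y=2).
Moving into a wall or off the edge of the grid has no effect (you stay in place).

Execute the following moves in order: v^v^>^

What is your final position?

Start: (x=3, y=2)
  v (down): blocked, stay at (x=3, y=2)
  ^ (up): (x=3, y=2) -> (x=3, y=1)
  v (down): (x=3, y=1) -> (x=3, y=2)
  ^ (up): (x=3, y=2) -> (x=3, y=1)
  > (right): (x=3, y=1) -> (x=4, y=1)
  ^ (up): blocked, stay at (x=4, y=1)
Final: (x=4, y=1)

Answer: Final position: (x=4, y=1)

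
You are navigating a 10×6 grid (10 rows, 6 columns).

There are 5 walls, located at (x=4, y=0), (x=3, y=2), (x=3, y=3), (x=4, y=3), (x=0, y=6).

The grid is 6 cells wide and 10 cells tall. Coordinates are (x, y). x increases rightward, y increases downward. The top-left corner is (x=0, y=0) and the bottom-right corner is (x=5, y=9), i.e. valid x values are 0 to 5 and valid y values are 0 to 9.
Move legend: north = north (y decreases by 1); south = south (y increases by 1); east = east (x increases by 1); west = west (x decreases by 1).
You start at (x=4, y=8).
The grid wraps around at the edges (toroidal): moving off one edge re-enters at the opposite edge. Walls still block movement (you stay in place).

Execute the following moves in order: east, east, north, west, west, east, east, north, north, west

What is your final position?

Answer: Final position: (x=5, y=7)

Derivation:
Start: (x=4, y=8)
  east (east): (x=4, y=8) -> (x=5, y=8)
  east (east): (x=5, y=8) -> (x=0, y=8)
  north (north): (x=0, y=8) -> (x=0, y=7)
  west (west): (x=0, y=7) -> (x=5, y=7)
  west (west): (x=5, y=7) -> (x=4, y=7)
  east (east): (x=4, y=7) -> (x=5, y=7)
  east (east): (x=5, y=7) -> (x=0, y=7)
  north (north): blocked, stay at (x=0, y=7)
  north (north): blocked, stay at (x=0, y=7)
  west (west): (x=0, y=7) -> (x=5, y=7)
Final: (x=5, y=7)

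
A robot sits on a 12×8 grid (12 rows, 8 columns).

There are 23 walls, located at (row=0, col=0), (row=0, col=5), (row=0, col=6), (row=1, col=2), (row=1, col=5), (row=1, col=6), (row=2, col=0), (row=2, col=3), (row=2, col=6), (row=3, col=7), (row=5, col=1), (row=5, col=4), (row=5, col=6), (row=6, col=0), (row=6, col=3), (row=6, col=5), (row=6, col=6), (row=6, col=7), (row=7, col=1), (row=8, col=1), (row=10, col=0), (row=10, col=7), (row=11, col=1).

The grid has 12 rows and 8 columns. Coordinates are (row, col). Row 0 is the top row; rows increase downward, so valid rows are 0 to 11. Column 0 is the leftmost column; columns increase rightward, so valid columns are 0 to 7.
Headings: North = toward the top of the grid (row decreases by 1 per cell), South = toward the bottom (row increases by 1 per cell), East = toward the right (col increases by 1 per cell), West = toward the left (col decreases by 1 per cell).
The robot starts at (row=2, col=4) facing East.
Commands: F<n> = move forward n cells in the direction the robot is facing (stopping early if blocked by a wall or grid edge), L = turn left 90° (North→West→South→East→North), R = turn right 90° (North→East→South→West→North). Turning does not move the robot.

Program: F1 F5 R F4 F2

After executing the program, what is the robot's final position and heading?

Answer: Final position: (row=5, col=5), facing South

Derivation:
Start: (row=2, col=4), facing East
  F1: move forward 1, now at (row=2, col=5)
  F5: move forward 0/5 (blocked), now at (row=2, col=5)
  R: turn right, now facing South
  F4: move forward 3/4 (blocked), now at (row=5, col=5)
  F2: move forward 0/2 (blocked), now at (row=5, col=5)
Final: (row=5, col=5), facing South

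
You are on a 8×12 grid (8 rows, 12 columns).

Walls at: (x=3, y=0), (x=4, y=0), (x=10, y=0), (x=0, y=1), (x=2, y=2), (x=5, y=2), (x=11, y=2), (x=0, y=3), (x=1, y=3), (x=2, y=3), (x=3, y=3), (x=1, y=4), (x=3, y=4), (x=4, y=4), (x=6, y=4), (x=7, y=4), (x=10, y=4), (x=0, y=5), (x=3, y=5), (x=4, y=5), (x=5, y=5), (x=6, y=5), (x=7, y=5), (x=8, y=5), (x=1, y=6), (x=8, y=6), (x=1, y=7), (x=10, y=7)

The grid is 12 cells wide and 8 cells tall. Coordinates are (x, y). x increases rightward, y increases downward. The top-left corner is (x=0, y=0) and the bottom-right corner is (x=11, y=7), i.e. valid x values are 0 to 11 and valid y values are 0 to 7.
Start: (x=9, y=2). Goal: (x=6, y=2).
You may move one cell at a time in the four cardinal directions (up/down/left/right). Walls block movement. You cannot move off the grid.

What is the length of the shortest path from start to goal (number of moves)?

Answer: Shortest path length: 3

Derivation:
BFS from (x=9, y=2) until reaching (x=6, y=2):
  Distance 0: (x=9, y=2)
  Distance 1: (x=9, y=1), (x=8, y=2), (x=10, y=2), (x=9, y=3)
  Distance 2: (x=9, y=0), (x=8, y=1), (x=10, y=1), (x=7, y=2), (x=8, y=3), (x=10, y=3), (x=9, y=4)
  Distance 3: (x=8, y=0), (x=7, y=1), (x=11, y=1), (x=6, y=2), (x=7, y=3), (x=11, y=3), (x=8, y=4), (x=9, y=5)  <- goal reached here
One shortest path (3 moves): (x=9, y=2) -> (x=8, y=2) -> (x=7, y=2) -> (x=6, y=2)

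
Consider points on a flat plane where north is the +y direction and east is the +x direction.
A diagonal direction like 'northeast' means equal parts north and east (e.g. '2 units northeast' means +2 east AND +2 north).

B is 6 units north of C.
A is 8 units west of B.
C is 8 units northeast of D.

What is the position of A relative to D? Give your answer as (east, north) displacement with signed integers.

Place D at the origin (east=0, north=0).
  C is 8 units northeast of D: delta (east=+8, north=+8); C at (east=8, north=8).
  B is 6 units north of C: delta (east=+0, north=+6); B at (east=8, north=14).
  A is 8 units west of B: delta (east=-8, north=+0); A at (east=0, north=14).
Therefore A relative to D: (east=0, north=14).

Answer: A is at (east=0, north=14) relative to D.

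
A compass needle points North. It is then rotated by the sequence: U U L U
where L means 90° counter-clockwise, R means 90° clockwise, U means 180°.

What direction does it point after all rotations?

Start: North
  U (U-turn (180°)) -> South
  U (U-turn (180°)) -> North
  L (left (90° counter-clockwise)) -> West
  U (U-turn (180°)) -> East
Final: East

Answer: Final heading: East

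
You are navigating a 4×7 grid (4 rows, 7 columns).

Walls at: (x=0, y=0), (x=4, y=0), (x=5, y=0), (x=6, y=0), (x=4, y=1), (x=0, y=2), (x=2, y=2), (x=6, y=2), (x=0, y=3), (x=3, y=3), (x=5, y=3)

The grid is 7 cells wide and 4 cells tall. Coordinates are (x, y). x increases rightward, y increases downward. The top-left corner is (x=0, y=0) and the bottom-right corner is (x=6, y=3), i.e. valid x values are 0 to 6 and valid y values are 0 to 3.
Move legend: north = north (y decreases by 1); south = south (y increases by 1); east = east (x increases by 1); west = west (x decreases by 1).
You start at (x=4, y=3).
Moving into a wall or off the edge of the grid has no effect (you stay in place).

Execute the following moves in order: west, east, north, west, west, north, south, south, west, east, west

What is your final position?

Answer: Final position: (x=3, y=2)

Derivation:
Start: (x=4, y=3)
  west (west): blocked, stay at (x=4, y=3)
  east (east): blocked, stay at (x=4, y=3)
  north (north): (x=4, y=3) -> (x=4, y=2)
  west (west): (x=4, y=2) -> (x=3, y=2)
  west (west): blocked, stay at (x=3, y=2)
  north (north): (x=3, y=2) -> (x=3, y=1)
  south (south): (x=3, y=1) -> (x=3, y=2)
  south (south): blocked, stay at (x=3, y=2)
  west (west): blocked, stay at (x=3, y=2)
  east (east): (x=3, y=2) -> (x=4, y=2)
  west (west): (x=4, y=2) -> (x=3, y=2)
Final: (x=3, y=2)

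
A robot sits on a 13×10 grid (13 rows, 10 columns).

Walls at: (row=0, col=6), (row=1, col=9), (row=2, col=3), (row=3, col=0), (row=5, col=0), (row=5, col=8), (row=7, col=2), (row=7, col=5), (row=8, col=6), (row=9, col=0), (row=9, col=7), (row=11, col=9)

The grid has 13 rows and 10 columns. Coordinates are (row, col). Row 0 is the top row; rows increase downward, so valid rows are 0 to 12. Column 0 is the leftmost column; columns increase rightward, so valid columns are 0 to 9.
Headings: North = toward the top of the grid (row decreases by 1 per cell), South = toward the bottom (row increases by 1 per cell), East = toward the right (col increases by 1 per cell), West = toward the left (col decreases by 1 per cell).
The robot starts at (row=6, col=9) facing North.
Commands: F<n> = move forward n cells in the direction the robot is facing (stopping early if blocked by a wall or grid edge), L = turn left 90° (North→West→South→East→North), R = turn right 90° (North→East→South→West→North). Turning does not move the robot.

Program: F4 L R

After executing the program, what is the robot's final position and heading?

Answer: Final position: (row=2, col=9), facing North

Derivation:
Start: (row=6, col=9), facing North
  F4: move forward 4, now at (row=2, col=9)
  L: turn left, now facing West
  R: turn right, now facing North
Final: (row=2, col=9), facing North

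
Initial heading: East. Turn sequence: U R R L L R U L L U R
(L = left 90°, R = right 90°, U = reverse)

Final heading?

Start: East
  U (U-turn (180°)) -> West
  R (right (90° clockwise)) -> North
  R (right (90° clockwise)) -> East
  L (left (90° counter-clockwise)) -> North
  L (left (90° counter-clockwise)) -> West
  R (right (90° clockwise)) -> North
  U (U-turn (180°)) -> South
  L (left (90° counter-clockwise)) -> East
  L (left (90° counter-clockwise)) -> North
  U (U-turn (180°)) -> South
  R (right (90° clockwise)) -> West
Final: West

Answer: Final heading: West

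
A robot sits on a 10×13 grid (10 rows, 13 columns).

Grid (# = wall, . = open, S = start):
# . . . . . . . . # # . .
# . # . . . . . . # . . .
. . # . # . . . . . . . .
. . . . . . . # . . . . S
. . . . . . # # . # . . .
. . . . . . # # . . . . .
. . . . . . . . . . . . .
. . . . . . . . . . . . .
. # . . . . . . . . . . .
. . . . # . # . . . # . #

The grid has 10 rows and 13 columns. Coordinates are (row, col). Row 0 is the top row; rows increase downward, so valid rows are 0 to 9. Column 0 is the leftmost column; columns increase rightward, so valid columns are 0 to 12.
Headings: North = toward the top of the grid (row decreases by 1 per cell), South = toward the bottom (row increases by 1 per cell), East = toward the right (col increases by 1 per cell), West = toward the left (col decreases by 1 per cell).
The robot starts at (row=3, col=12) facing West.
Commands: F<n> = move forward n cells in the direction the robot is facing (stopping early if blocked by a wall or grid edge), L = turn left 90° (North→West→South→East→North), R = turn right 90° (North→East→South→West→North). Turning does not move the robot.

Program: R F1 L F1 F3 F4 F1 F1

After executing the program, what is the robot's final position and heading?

Answer: Final position: (row=2, col=5), facing West

Derivation:
Start: (row=3, col=12), facing West
  R: turn right, now facing North
  F1: move forward 1, now at (row=2, col=12)
  L: turn left, now facing West
  F1: move forward 1, now at (row=2, col=11)
  F3: move forward 3, now at (row=2, col=8)
  F4: move forward 3/4 (blocked), now at (row=2, col=5)
  F1: move forward 0/1 (blocked), now at (row=2, col=5)
  F1: move forward 0/1 (blocked), now at (row=2, col=5)
Final: (row=2, col=5), facing West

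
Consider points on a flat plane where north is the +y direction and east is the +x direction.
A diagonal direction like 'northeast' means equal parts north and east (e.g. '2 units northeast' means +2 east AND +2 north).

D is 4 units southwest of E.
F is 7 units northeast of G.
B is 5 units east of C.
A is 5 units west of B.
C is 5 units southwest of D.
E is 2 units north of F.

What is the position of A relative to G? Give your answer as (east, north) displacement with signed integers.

Place G at the origin (east=0, north=0).
  F is 7 units northeast of G: delta (east=+7, north=+7); F at (east=7, north=7).
  E is 2 units north of F: delta (east=+0, north=+2); E at (east=7, north=9).
  D is 4 units southwest of E: delta (east=-4, north=-4); D at (east=3, north=5).
  C is 5 units southwest of D: delta (east=-5, north=-5); C at (east=-2, north=0).
  B is 5 units east of C: delta (east=+5, north=+0); B at (east=3, north=0).
  A is 5 units west of B: delta (east=-5, north=+0); A at (east=-2, north=0).
Therefore A relative to G: (east=-2, north=0).

Answer: A is at (east=-2, north=0) relative to G.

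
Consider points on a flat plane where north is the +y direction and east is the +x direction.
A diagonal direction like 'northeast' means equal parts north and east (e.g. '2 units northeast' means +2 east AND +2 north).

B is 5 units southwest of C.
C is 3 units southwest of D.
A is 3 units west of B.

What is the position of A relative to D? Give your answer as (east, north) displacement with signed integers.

Answer: A is at (east=-11, north=-8) relative to D.

Derivation:
Place D at the origin (east=0, north=0).
  C is 3 units southwest of D: delta (east=-3, north=-3); C at (east=-3, north=-3).
  B is 5 units southwest of C: delta (east=-5, north=-5); B at (east=-8, north=-8).
  A is 3 units west of B: delta (east=-3, north=+0); A at (east=-11, north=-8).
Therefore A relative to D: (east=-11, north=-8).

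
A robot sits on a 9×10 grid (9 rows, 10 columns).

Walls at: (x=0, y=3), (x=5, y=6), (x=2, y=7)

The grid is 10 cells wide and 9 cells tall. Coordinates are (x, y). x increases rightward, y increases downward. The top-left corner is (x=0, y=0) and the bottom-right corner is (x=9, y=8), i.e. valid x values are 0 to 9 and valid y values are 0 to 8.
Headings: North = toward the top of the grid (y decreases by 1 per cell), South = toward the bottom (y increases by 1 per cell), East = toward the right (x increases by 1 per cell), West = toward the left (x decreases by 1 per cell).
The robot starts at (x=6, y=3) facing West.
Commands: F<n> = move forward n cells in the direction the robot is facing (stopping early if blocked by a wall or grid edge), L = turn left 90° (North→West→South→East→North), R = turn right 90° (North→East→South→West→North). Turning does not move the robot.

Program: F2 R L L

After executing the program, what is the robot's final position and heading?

Start: (x=6, y=3), facing West
  F2: move forward 2, now at (x=4, y=3)
  R: turn right, now facing North
  L: turn left, now facing West
  L: turn left, now facing South
Final: (x=4, y=3), facing South

Answer: Final position: (x=4, y=3), facing South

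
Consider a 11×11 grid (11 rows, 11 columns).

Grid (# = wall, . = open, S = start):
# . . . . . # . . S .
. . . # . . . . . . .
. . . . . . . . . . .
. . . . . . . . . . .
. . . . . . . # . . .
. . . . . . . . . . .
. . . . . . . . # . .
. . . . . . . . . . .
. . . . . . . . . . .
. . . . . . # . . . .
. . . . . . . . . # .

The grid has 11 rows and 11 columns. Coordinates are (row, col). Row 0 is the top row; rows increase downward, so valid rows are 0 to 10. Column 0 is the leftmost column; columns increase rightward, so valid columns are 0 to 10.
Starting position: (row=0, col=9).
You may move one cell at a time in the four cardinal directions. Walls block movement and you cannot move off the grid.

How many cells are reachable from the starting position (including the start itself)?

Answer: Reachable cells: 114

Derivation:
BFS flood-fill from (row=0, col=9):
  Distance 0: (row=0, col=9)
  Distance 1: (row=0, col=8), (row=0, col=10), (row=1, col=9)
  Distance 2: (row=0, col=7), (row=1, col=8), (row=1, col=10), (row=2, col=9)
  Distance 3: (row=1, col=7), (row=2, col=8), (row=2, col=10), (row=3, col=9)
  Distance 4: (row=1, col=6), (row=2, col=7), (row=3, col=8), (row=3, col=10), (row=4, col=9)
  Distance 5: (row=1, col=5), (row=2, col=6), (row=3, col=7), (row=4, col=8), (row=4, col=10), (row=5, col=9)
  Distance 6: (row=0, col=5), (row=1, col=4), (row=2, col=5), (row=3, col=6), (row=5, col=8), (row=5, col=10), (row=6, col=9)
  Distance 7: (row=0, col=4), (row=2, col=4), (row=3, col=5), (row=4, col=6), (row=5, col=7), (row=6, col=10), (row=7, col=9)
  Distance 8: (row=0, col=3), (row=2, col=3), (row=3, col=4), (row=4, col=5), (row=5, col=6), (row=6, col=7), (row=7, col=8), (row=7, col=10), (row=8, col=9)
  Distance 9: (row=0, col=2), (row=2, col=2), (row=3, col=3), (row=4, col=4), (row=5, col=5), (row=6, col=6), (row=7, col=7), (row=8, col=8), (row=8, col=10), (row=9, col=9)
  Distance 10: (row=0, col=1), (row=1, col=2), (row=2, col=1), (row=3, col=2), (row=4, col=3), (row=5, col=4), (row=6, col=5), (row=7, col=6), (row=8, col=7), (row=9, col=8), (row=9, col=10)
  Distance 11: (row=1, col=1), (row=2, col=0), (row=3, col=1), (row=4, col=2), (row=5, col=3), (row=6, col=4), (row=7, col=5), (row=8, col=6), (row=9, col=7), (row=10, col=8), (row=10, col=10)
  Distance 12: (row=1, col=0), (row=3, col=0), (row=4, col=1), (row=5, col=2), (row=6, col=3), (row=7, col=4), (row=8, col=5), (row=10, col=7)
  Distance 13: (row=4, col=0), (row=5, col=1), (row=6, col=2), (row=7, col=3), (row=8, col=4), (row=9, col=5), (row=10, col=6)
  Distance 14: (row=5, col=0), (row=6, col=1), (row=7, col=2), (row=8, col=3), (row=9, col=4), (row=10, col=5)
  Distance 15: (row=6, col=0), (row=7, col=1), (row=8, col=2), (row=9, col=3), (row=10, col=4)
  Distance 16: (row=7, col=0), (row=8, col=1), (row=9, col=2), (row=10, col=3)
  Distance 17: (row=8, col=0), (row=9, col=1), (row=10, col=2)
  Distance 18: (row=9, col=0), (row=10, col=1)
  Distance 19: (row=10, col=0)
Total reachable: 114 (grid has 114 open cells total)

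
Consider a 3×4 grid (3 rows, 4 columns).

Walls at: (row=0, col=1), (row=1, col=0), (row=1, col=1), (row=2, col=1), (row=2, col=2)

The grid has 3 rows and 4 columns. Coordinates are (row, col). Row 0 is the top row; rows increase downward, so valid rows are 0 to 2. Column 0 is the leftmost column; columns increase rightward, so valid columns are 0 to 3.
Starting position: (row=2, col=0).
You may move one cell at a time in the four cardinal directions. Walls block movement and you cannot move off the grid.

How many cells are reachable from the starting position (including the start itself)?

BFS flood-fill from (row=2, col=0):
  Distance 0: (row=2, col=0)
Total reachable: 1 (grid has 7 open cells total)

Answer: Reachable cells: 1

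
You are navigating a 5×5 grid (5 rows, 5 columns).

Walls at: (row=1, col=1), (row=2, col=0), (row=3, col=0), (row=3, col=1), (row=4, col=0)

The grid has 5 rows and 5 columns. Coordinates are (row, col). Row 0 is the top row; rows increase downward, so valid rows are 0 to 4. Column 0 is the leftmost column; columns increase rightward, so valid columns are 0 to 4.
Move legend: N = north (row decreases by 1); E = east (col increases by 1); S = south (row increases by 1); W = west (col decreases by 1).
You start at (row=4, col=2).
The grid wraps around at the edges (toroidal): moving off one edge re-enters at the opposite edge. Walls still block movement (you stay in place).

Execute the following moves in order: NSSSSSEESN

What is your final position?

Answer: Final position: (row=3, col=4)

Derivation:
Start: (row=4, col=2)
  N (north): (row=4, col=2) -> (row=3, col=2)
  S (south): (row=3, col=2) -> (row=4, col=2)
  S (south): (row=4, col=2) -> (row=0, col=2)
  S (south): (row=0, col=2) -> (row=1, col=2)
  S (south): (row=1, col=2) -> (row=2, col=2)
  S (south): (row=2, col=2) -> (row=3, col=2)
  E (east): (row=3, col=2) -> (row=3, col=3)
  E (east): (row=3, col=3) -> (row=3, col=4)
  S (south): (row=3, col=4) -> (row=4, col=4)
  N (north): (row=4, col=4) -> (row=3, col=4)
Final: (row=3, col=4)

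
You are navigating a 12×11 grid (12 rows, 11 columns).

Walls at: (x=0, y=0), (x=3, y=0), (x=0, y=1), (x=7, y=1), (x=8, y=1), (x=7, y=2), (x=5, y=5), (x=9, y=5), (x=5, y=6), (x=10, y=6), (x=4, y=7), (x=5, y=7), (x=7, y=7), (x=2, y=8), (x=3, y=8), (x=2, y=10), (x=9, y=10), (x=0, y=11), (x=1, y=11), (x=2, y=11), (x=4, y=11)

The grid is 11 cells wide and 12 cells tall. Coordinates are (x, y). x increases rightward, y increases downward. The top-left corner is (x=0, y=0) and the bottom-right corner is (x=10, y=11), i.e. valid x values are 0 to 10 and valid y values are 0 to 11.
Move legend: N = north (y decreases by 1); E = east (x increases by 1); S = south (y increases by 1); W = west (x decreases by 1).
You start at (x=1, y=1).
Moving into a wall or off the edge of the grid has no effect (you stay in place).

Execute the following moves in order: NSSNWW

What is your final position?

Start: (x=1, y=1)
  N (north): (x=1, y=1) -> (x=1, y=0)
  S (south): (x=1, y=0) -> (x=1, y=1)
  S (south): (x=1, y=1) -> (x=1, y=2)
  N (north): (x=1, y=2) -> (x=1, y=1)
  W (west): blocked, stay at (x=1, y=1)
  W (west): blocked, stay at (x=1, y=1)
Final: (x=1, y=1)

Answer: Final position: (x=1, y=1)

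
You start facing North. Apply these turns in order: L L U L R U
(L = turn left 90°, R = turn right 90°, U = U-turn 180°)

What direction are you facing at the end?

Answer: Final heading: South

Derivation:
Start: North
  L (left (90° counter-clockwise)) -> West
  L (left (90° counter-clockwise)) -> South
  U (U-turn (180°)) -> North
  L (left (90° counter-clockwise)) -> West
  R (right (90° clockwise)) -> North
  U (U-turn (180°)) -> South
Final: South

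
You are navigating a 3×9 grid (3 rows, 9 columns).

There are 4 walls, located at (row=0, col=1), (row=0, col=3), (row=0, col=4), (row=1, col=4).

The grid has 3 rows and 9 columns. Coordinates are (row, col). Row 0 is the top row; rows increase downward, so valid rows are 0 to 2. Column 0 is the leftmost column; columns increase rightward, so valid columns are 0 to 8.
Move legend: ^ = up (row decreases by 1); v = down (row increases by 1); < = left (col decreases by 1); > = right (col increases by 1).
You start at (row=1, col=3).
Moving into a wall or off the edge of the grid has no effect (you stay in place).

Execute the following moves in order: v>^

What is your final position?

Answer: Final position: (row=2, col=4)

Derivation:
Start: (row=1, col=3)
  v (down): (row=1, col=3) -> (row=2, col=3)
  > (right): (row=2, col=3) -> (row=2, col=4)
  ^ (up): blocked, stay at (row=2, col=4)
Final: (row=2, col=4)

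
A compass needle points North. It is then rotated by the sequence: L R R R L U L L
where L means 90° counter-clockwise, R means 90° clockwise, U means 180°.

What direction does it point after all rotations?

Answer: Final heading: East

Derivation:
Start: North
  L (left (90° counter-clockwise)) -> West
  R (right (90° clockwise)) -> North
  R (right (90° clockwise)) -> East
  R (right (90° clockwise)) -> South
  L (left (90° counter-clockwise)) -> East
  U (U-turn (180°)) -> West
  L (left (90° counter-clockwise)) -> South
  L (left (90° counter-clockwise)) -> East
Final: East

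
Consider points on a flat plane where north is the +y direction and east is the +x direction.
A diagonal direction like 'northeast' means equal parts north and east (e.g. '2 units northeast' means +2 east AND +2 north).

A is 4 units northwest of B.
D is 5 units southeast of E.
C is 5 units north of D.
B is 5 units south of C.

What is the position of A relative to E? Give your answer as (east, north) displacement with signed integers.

Place E at the origin (east=0, north=0).
  D is 5 units southeast of E: delta (east=+5, north=-5); D at (east=5, north=-5).
  C is 5 units north of D: delta (east=+0, north=+5); C at (east=5, north=0).
  B is 5 units south of C: delta (east=+0, north=-5); B at (east=5, north=-5).
  A is 4 units northwest of B: delta (east=-4, north=+4); A at (east=1, north=-1).
Therefore A relative to E: (east=1, north=-1).

Answer: A is at (east=1, north=-1) relative to E.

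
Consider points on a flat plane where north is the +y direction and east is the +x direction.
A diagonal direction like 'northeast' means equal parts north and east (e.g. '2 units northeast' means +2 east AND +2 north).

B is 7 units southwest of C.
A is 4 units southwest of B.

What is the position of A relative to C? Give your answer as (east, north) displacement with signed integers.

Answer: A is at (east=-11, north=-11) relative to C.

Derivation:
Place C at the origin (east=0, north=0).
  B is 7 units southwest of C: delta (east=-7, north=-7); B at (east=-7, north=-7).
  A is 4 units southwest of B: delta (east=-4, north=-4); A at (east=-11, north=-11).
Therefore A relative to C: (east=-11, north=-11).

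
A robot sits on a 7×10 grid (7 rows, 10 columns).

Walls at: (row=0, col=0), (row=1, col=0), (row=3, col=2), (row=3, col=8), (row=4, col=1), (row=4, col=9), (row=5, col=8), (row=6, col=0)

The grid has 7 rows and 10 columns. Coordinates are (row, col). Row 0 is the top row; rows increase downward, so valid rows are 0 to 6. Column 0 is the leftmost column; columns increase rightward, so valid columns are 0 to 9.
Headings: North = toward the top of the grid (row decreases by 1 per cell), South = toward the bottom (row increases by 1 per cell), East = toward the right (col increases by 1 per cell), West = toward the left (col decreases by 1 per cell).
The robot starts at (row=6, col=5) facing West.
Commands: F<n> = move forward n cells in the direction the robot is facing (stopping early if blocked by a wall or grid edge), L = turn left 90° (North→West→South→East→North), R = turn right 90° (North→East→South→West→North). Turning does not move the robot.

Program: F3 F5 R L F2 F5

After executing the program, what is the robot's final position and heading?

Answer: Final position: (row=6, col=1), facing West

Derivation:
Start: (row=6, col=5), facing West
  F3: move forward 3, now at (row=6, col=2)
  F5: move forward 1/5 (blocked), now at (row=6, col=1)
  R: turn right, now facing North
  L: turn left, now facing West
  F2: move forward 0/2 (blocked), now at (row=6, col=1)
  F5: move forward 0/5 (blocked), now at (row=6, col=1)
Final: (row=6, col=1), facing West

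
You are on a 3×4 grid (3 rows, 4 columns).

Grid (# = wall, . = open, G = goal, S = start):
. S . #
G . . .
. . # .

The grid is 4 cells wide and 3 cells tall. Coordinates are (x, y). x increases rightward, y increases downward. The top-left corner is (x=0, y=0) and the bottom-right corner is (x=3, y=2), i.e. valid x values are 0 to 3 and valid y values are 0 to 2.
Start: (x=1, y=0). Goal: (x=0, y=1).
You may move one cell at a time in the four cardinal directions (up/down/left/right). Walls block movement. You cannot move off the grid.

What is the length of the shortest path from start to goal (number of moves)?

Answer: Shortest path length: 2

Derivation:
BFS from (x=1, y=0) until reaching (x=0, y=1):
  Distance 0: (x=1, y=0)
  Distance 1: (x=0, y=0), (x=2, y=0), (x=1, y=1)
  Distance 2: (x=0, y=1), (x=2, y=1), (x=1, y=2)  <- goal reached here
One shortest path (2 moves): (x=1, y=0) -> (x=0, y=0) -> (x=0, y=1)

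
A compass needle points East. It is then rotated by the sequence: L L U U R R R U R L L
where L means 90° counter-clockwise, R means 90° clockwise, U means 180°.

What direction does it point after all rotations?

Answer: Final heading: West

Derivation:
Start: East
  L (left (90° counter-clockwise)) -> North
  L (left (90° counter-clockwise)) -> West
  U (U-turn (180°)) -> East
  U (U-turn (180°)) -> West
  R (right (90° clockwise)) -> North
  R (right (90° clockwise)) -> East
  R (right (90° clockwise)) -> South
  U (U-turn (180°)) -> North
  R (right (90° clockwise)) -> East
  L (left (90° counter-clockwise)) -> North
  L (left (90° counter-clockwise)) -> West
Final: West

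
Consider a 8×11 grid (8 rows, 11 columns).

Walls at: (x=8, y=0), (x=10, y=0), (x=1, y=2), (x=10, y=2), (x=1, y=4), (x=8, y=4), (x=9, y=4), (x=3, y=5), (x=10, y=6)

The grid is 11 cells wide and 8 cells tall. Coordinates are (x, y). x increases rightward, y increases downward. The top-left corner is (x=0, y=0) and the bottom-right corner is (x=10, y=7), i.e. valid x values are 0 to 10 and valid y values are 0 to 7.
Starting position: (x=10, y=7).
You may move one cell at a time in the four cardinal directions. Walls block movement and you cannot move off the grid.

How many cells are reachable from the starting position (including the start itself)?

BFS flood-fill from (x=10, y=7):
  Distance 0: (x=10, y=7)
  Distance 1: (x=9, y=7)
  Distance 2: (x=9, y=6), (x=8, y=7)
  Distance 3: (x=9, y=5), (x=8, y=6), (x=7, y=7)
  Distance 4: (x=8, y=5), (x=10, y=5), (x=7, y=6), (x=6, y=7)
  Distance 5: (x=10, y=4), (x=7, y=5), (x=6, y=6), (x=5, y=7)
  Distance 6: (x=10, y=3), (x=7, y=4), (x=6, y=5), (x=5, y=6), (x=4, y=7)
  Distance 7: (x=7, y=3), (x=9, y=3), (x=6, y=4), (x=5, y=5), (x=4, y=6), (x=3, y=7)
  Distance 8: (x=7, y=2), (x=9, y=2), (x=6, y=3), (x=8, y=3), (x=5, y=4), (x=4, y=5), (x=3, y=6), (x=2, y=7)
  Distance 9: (x=7, y=1), (x=9, y=1), (x=6, y=2), (x=8, y=2), (x=5, y=3), (x=4, y=4), (x=2, y=6), (x=1, y=7)
  Distance 10: (x=7, y=0), (x=9, y=0), (x=6, y=1), (x=8, y=1), (x=10, y=1), (x=5, y=2), (x=4, y=3), (x=3, y=4), (x=2, y=5), (x=1, y=6), (x=0, y=7)
  Distance 11: (x=6, y=0), (x=5, y=1), (x=4, y=2), (x=3, y=3), (x=2, y=4), (x=1, y=5), (x=0, y=6)
  Distance 12: (x=5, y=0), (x=4, y=1), (x=3, y=2), (x=2, y=3), (x=0, y=5)
  Distance 13: (x=4, y=0), (x=3, y=1), (x=2, y=2), (x=1, y=3), (x=0, y=4)
  Distance 14: (x=3, y=0), (x=2, y=1), (x=0, y=3)
  Distance 15: (x=2, y=0), (x=1, y=1), (x=0, y=2)
  Distance 16: (x=1, y=0), (x=0, y=1)
  Distance 17: (x=0, y=0)
Total reachable: 79 (grid has 79 open cells total)

Answer: Reachable cells: 79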